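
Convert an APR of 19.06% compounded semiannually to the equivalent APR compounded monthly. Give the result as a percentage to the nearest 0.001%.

18.344%

EAR = (1 + 0.1906/2)^2 − 1 = 0.199682.
Solve (1 + r/12)^12 = 1.199682: r/12 = 1.199682^(1/12) − 1 = 0.015287, so r = 0.183445 = 18.344%.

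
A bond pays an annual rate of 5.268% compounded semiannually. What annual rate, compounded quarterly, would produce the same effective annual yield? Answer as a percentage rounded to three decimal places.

EAR = (1 + 0.05268/2)^2 − 1 = 0.053374.
Solve (1 + r/4)^4 = 1.053374: r/4 = 1.053374^(1/4) − 1 = 0.013084, so r = 0.052338 = 5.234%.

5.234%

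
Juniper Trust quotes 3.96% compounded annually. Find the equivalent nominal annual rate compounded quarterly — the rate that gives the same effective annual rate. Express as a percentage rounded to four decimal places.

3.9025%

Compounded annually, EAR = nominal = 0.039600.
Solve (1 + r/4)^4 = 1.039600: r/4 = 1.039600^(1/4) − 1 = 0.009756, so r = 0.039025 = 3.9025%.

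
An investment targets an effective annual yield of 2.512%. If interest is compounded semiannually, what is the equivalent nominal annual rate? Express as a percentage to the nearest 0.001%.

2.496%

(1 + r/2)^2 − 1 = 0.02512, so 1 + r/2 = 1.02512^(1/2).
r/2 = 0.012482, so r = 0.024964 = 2.496%.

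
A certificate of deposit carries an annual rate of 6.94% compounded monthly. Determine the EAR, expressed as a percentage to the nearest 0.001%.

EAR = (1 + 0.0694/12)^12 − 1.
= (1 + 0.005783)^12 − 1 = 1.071651 − 1 = 7.165%.

7.165%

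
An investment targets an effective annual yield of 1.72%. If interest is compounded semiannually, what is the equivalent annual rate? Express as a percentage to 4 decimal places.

1.7127%

(1 + r/2)^2 − 1 = 0.0172, so 1 + r/2 = 1.0172^(1/2).
r/2 = 0.008563, so r = 0.017127 = 1.7127%.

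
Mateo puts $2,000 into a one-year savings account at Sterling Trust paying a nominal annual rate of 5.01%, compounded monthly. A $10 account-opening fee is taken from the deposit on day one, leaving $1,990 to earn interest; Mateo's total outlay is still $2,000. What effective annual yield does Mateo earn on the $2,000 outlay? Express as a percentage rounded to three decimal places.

4.601%

Value after one year: 1,990 × (1 + 0.0501/12)^12 = 1,990 × 1.051267 = $2,092.02.
Effective yield on the $2,000 outlay: 2,092.02 / 2,000 − 1 = 0.046010 = 4.601%.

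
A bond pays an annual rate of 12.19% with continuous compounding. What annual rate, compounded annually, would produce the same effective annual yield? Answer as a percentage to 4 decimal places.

12.9641%

EAR under continuous compounding: e^0.1219 − 1 = 0.129641.
Compounded annually, the equivalent nominal rate is the EAR itself: 12.9641%.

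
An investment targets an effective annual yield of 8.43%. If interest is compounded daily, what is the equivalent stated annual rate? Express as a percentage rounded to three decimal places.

(1 + r/365)^365 − 1 = 0.0843, so 1 + r/365 = 1.0843^(1/365).
r/365 = 0.000222, so r = 0.080944 = 8.094%.

8.094%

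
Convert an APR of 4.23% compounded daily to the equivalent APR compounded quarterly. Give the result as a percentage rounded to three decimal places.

EAR = (1 + 0.0423/365)^365 − 1 = 0.043205.
Solve (1 + r/4)^4 = 1.043205: r/4 = 1.043205^(1/4) − 1 = 0.010630, so r = 0.042522 = 4.252%.

4.252%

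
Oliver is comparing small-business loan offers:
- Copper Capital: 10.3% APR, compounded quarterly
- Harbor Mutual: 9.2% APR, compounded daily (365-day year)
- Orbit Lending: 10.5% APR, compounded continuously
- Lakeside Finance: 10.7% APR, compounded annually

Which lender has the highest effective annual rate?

Orbit Lending

Copper Capital: (1 + 0.103/4)^4 − 1 = 10.705%
Harbor Mutual: (1 + 0.092/365)^365 − 1 = 9.635%
Orbit Lending: e^0.105 − 1 = 11.071%
Lakeside Finance: compounded annually, EAR = 10.700%
The highest effective annual rate is Orbit Lending at 11.071%.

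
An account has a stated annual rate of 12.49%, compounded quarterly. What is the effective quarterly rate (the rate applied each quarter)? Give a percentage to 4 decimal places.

With a nominal annual rate compounded quarterly, the periodic rate is the nominal rate divided by 4.
i = 0.1249 / 4 = 0.0312250 = 3.1225%.

3.1225%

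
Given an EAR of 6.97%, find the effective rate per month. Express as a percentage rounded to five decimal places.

The per-month rate i satisfies (1 + i)^12 = 1 + 0.0697.
i = 1.0697^(1/12) − 1 = 0.0056306 = 0.56306%.

0.56306%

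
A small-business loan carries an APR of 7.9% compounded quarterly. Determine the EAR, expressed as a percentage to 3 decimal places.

8.137%

EAR = (1 + 0.079/4)^4 − 1.
= 1.081371 − 1 = 8.137%.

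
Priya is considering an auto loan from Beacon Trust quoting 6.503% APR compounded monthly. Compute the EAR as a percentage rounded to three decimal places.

6.700%

EAR = (1 + 0.06503/12)^12 − 1.
= 1.067004 − 1 = 6.700%.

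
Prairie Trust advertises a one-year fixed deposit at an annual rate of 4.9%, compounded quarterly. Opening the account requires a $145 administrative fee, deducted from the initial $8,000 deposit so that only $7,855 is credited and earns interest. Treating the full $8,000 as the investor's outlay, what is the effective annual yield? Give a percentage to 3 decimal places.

3.088%

Value after one year: 7,855 × (1 + 0.049/4)^4 = 7,855 × 1.049908 = $8,247.03.
Effective yield on the $8,000 outlay: 8,247.03 / 8,000 − 1 = 0.030878 = 3.088%.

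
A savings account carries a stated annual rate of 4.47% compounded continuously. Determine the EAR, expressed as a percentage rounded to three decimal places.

With continuous compounding, EAR = e^0.0447 − 1.
e^0.0447 = 1.045714, so EAR = 0.045714 = 4.571%.

4.571%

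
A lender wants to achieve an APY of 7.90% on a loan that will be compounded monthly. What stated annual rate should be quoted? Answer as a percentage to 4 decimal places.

(1 + r/12)^12 − 1 = 0.0790, so 1 + r/12 = 1.0790^(1/12).
r/12 = 0.006356, so r = 0.076276 = 7.6276%.

7.6276%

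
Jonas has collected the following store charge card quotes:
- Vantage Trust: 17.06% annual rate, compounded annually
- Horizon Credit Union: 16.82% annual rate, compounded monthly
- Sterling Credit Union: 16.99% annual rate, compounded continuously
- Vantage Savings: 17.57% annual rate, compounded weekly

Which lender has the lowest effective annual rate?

Vantage Trust: compounded annually, EAR = 17.060%
Horizon Credit Union: (1 + 0.1682/12)^12 − 1 = 18.179%
Sterling Credit Union: e^0.1699 − 1 = 18.519%
Vantage Savings: (1 + 0.1757/52)^52 − 1 = 19.173%
The lowest effective annual rate is Vantage Trust at 17.060%.

Vantage Trust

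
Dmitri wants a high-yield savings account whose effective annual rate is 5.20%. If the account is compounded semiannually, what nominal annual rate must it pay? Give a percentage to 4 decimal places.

(1 + r/2)^2 − 1 = 0.0520, so 1 + r/2 = 1.0520^(1/2).
r/2 = 0.025671, so r = 0.051341 = 5.1341%.

5.1341%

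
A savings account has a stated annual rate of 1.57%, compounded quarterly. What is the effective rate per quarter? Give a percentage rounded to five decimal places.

0.39250%

With a nominal annual rate compounded quarterly, the periodic rate is the nominal rate divided by 4.
i = 0.0157 / 4 = 0.0039250 = 0.39250%.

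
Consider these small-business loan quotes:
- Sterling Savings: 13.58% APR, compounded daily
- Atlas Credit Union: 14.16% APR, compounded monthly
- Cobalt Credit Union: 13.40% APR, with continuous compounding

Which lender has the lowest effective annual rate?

Cobalt Credit Union

Sterling Savings: (1 + 0.1358/365)^365 − 1 = 14.542%
Atlas Credit Union: (1 + 0.1416/12)^12 − 1 = 15.116%
Cobalt Credit Union: e^0.1340 − 1 = 14.339%
The lowest effective annual rate is Cobalt Credit Union at 14.339%.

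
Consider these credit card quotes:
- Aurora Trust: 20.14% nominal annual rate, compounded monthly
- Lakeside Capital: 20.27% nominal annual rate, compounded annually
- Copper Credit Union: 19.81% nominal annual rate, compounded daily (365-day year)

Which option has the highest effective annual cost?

Aurora Trust

Aurora Trust: (1 + 0.2014/12)^12 − 1 = 22.107%
Lakeside Capital: compounded annually, EAR = 20.270%
Copper Credit Union: (1 + 0.1981/365)^365 − 1 = 21.902%
The highest effective annual rate is Aurora Trust at 22.107%.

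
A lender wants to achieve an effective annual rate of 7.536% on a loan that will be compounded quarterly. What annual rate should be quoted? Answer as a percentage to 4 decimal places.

(1 + r/4)^4 − 1 = 0.07536, so 1 + r/4 = 1.07536^(1/4).
r/4 = 0.018330, so r = 0.073319 = 7.3319%.

7.3319%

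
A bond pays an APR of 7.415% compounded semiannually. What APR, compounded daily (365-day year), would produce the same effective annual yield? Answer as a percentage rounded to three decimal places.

7.282%

EAR = (1 + 0.07415/2)^2 − 1 = 0.075525.
Solve (1 + r/365)^365 = 1.075525: r/365 = 1.075525^(1/365) − 1 = 0.000199, so r = 0.072816 = 7.282%.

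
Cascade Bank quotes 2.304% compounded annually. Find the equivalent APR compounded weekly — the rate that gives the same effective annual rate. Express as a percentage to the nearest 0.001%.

2.278%

Compounded annually, EAR = nominal = 0.023040.
Solve (1 + r/52)^52 = 1.023040: r/52 = 1.023040^(1/52) − 1 = 0.000438, so r = 0.022784 = 2.278%.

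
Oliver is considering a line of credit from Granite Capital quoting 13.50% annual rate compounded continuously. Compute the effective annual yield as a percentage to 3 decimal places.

With continuous compounding, EAR = e^0.1350 − 1.
e^0.1350 = 1.144537, so EAR = 0.144537 = 14.454%.

14.454%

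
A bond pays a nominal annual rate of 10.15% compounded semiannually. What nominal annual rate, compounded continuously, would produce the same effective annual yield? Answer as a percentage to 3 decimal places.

9.901%

EAR = (1 + 0.1015/2)^2 − 1 = 0.104076.
Equivalent continuous rate: r = ln(1 + 0.104076) = 0.099008 = 9.901%.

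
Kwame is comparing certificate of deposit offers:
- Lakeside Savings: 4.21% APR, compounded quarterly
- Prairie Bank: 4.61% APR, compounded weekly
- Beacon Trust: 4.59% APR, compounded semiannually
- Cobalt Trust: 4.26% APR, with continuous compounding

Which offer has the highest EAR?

Prairie Bank

Lakeside Savings: (1 + 0.0421/4)^4 − 1 = 4.277%
Prairie Bank: (1 + 0.0461/52)^52 − 1 = 4.716%
Beacon Trust: (1 + 0.0459/2)^2 − 1 = 4.643%
Cobalt Trust: e^0.0426 − 1 = 4.352%
The highest effective annual rate is Prairie Bank at 4.716%.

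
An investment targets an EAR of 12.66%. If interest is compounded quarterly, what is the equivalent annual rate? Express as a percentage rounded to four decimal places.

12.0998%

(1 + r/4)^4 − 1 = 0.1266, so 1 + r/4 = 1.1266^(1/4).
r/4 = 0.030250, so r = 0.120998 = 12.0998%.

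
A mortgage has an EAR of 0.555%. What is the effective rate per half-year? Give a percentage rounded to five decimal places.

0.27712%

The per-half-year rate i satisfies (1 + i)^2 = 1 + 0.00555.
i = 1.00555^(1/2) − 1 = 0.0027712 = 0.27712%.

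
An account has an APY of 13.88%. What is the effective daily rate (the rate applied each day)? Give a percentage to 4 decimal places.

The per-day rate i satisfies (1 + i)^365 = 1 + 0.1388.
i = 1.1388^(1/365) − 1 = 0.0003562 = 0.0356%.

0.0356%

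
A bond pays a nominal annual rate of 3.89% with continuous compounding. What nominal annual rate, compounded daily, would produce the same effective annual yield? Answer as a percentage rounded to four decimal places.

3.8902%

EAR under continuous compounding: e^0.0389 − 1 = 0.039667.
Solve (1 + r/365)^365 = 1.039667: r/365 = 1.039667^(1/365) − 1 = 0.000107, so r = 0.038902 = 3.8902%.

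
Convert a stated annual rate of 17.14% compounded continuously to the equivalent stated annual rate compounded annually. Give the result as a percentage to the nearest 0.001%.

18.697%

EAR under continuous compounding: e^0.1714 − 1 = 0.186965.
Compounded annually, the equivalent nominal rate is the EAR itself: 18.697%.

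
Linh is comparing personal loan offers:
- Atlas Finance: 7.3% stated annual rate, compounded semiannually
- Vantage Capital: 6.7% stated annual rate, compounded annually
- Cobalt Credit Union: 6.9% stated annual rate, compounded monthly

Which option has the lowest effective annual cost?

Atlas Finance: (1 + 0.073/2)^2 − 1 = 7.433%
Vantage Capital: compounded annually, EAR = 6.700%
Cobalt Credit Union: (1 + 0.069/12)^12 − 1 = 7.122%
The lowest effective annual rate is Vantage Capital at 6.700%.

Vantage Capital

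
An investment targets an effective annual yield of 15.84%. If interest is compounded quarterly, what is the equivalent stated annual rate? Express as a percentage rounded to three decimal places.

14.978%

(1 + r/4)^4 − 1 = 0.1584, so 1 + r/4 = 1.1584^(1/4).
r/4 = 0.037444, so r = 0.149776 = 14.978%.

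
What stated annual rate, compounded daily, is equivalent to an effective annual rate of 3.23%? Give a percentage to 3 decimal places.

(1 + r/365)^365 − 1 = 0.0323, so 1 + r/365 = 1.0323^(1/365).
r/365 = 0.000087, so r = 0.031791 = 3.179%.

3.179%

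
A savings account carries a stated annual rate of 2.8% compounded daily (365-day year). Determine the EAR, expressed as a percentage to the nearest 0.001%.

EAR = (1 + 0.028/365)^365 − 1.
= (1 + 0.000077)^365 − 1 = 1.028395 − 1 = 2.839%.

2.839%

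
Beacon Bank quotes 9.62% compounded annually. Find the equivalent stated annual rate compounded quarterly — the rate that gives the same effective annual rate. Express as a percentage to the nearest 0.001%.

Compounded annually, EAR = nominal = 0.096200.
Solve (1 + r/4)^4 = 1.096200: r/4 = 1.096200^(1/4) − 1 = 0.023228, so r = 0.092912 = 9.291%.

9.291%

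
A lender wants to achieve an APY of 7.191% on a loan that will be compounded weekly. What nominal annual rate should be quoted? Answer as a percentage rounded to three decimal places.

6.949%

(1 + r/52)^52 − 1 = 0.07191, so 1 + r/52 = 1.07191^(1/52).
r/52 = 0.001336, so r = 0.069488 = 6.949%.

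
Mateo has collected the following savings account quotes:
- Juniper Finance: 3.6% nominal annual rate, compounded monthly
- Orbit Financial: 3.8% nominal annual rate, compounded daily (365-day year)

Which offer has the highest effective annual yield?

Orbit Financial

Juniper Finance: (1 + 0.036/12)^12 − 1 = 3.660%
Orbit Financial: (1 + 0.038/365)^365 − 1 = 3.873%
The highest effective annual rate is Orbit Financial at 3.873%.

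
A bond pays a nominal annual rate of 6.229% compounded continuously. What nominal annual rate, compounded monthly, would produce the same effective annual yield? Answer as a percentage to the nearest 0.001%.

6.245%

EAR under continuous compounding: e^0.06229 − 1 = 0.064271.
Solve (1 + r/12)^12 = 1.064271: r/12 = 1.064271^(1/12) − 1 = 0.005204, so r = 0.062452 = 6.245%.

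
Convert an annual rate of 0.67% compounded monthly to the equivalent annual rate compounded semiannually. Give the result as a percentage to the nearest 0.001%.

EAR = (1 + 0.0067/12)^12 − 1 = 0.006721.
Solve (1 + r/2)^2 = 1.006721: r/2 = 1.006721^(1/2) − 1 = 0.003355, so r = 0.006709 = 0.671%.

0.671%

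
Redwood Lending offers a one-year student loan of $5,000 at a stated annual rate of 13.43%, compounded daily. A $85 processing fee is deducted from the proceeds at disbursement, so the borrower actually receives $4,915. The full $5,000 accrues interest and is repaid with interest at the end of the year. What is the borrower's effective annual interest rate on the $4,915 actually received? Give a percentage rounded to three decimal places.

Amount owed after one year: 5,000 × (1 + 0.1343/365)^365 = 5,000 × 1.143708 = $5,718.54.
Effective rate on net proceeds: 5,718.54 / 4,915 − 1 = 0.163487 = 16.349%.

16.349%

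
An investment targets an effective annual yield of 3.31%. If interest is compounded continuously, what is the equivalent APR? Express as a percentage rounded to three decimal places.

3.256%

Continuous: nominal r satisfies e^r − 1 = 0.0331.
r = ln(1 + 0.0331) = ln(1.0331) = 0.032564 = 3.256%.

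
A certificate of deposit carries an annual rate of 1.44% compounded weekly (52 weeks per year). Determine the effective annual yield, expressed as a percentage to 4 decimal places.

EAR = (1 + 0.0144/52)^52 − 1.
= (1 + 0.000277)^52 − 1 = 1.014502 − 1 = 1.4502%.

1.4502%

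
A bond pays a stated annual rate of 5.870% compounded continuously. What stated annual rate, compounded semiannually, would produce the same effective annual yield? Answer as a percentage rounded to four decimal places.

EAR under continuous compounding: e^0.05870 − 1 = 0.060457.
Solve (1 + r/2)^2 = 1.060457: r/2 = 1.060457^(1/2) − 1 = 0.029785, so r = 0.059570 = 5.9570%.

5.9570%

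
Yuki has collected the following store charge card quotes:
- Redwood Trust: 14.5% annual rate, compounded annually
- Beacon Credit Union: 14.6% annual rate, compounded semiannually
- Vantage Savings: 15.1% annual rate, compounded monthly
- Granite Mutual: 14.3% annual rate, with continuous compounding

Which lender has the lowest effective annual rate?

Redwood Trust

Redwood Trust: compounded annually, EAR = 14.500%
Beacon Credit Union: (1 + 0.146/2)^2 − 1 = 15.133%
Vantage Savings: (1 + 0.151/12)^12 − 1 = 16.190%
Granite Mutual: e^0.143 − 1 = 15.373%
The lowest effective annual rate is Redwood Trust at 14.500%.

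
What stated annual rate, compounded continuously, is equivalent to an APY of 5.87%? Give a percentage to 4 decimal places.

5.7042%

Continuous: nominal r satisfies e^r − 1 = 0.0587.
r = ln(1 + 0.0587) = ln(1.0587) = 0.057042 = 5.7042%.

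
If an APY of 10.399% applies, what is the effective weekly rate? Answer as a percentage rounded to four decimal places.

The per-week rate i satisfies (1 + i)^52 = 1 + 0.10399.
i = 1.10399^(1/52) − 1 = 0.0019043 = 0.1904%.

0.1904%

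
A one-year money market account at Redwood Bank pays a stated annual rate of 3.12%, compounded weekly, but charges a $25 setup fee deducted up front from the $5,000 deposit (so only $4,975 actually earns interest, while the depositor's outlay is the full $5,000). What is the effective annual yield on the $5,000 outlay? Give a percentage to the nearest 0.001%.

2.652%

Value after one year: 4,975 × (1 + 0.0312/52)^52 = 4,975 × 1.031682 = $5,132.62.
Effective yield on the $5,000 outlay: 5,132.62 / 5,000 − 1 = 0.026524 = 2.652%.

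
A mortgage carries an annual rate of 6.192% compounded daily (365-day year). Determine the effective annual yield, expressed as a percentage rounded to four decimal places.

EAR = (1 + 0.06192/365)^365 − 1.
= 1.063872 − 1 = 6.3872%.

6.3872%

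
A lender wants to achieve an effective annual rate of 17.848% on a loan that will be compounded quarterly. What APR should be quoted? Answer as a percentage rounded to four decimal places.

16.7643%

(1 + r/4)^4 − 1 = 0.17848, so 1 + r/4 = 1.17848^(1/4).
r/4 = 0.041911, so r = 0.167643 = 16.7643%.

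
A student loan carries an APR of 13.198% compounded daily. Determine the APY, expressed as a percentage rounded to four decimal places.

EAR = (1 + 0.13198/365)^365 − 1.
= 1.141058 − 1 = 14.1058%.

14.1058%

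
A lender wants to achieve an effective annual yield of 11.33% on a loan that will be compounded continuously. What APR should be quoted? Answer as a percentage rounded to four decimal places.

10.7329%

Continuous: nominal r satisfies e^r − 1 = 0.1133.
r = ln(1 + 0.1133) = ln(1.1133) = 0.107329 = 10.7329%.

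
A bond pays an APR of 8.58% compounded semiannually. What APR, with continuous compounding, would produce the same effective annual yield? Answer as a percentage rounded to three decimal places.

EAR = (1 + 0.0858/2)^2 − 1 = 0.087640.
Equivalent continuous rate: r = ln(1 + 0.087640) = 0.084011 = 8.401%.

8.401%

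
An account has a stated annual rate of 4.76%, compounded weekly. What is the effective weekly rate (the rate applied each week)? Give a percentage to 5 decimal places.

0.09154%

With a nominal annual rate compounded weekly, the periodic rate is the nominal rate divided by 52.
i = 0.0476 / 52 = 0.0009154 = 0.09154%.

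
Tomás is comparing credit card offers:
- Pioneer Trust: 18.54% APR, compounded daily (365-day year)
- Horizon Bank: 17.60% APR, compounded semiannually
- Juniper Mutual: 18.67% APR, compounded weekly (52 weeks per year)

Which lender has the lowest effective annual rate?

Pioneer Trust: (1 + 0.1854/365)^365 − 1 = 20.364%
Horizon Bank: (1 + 0.1760/2)^2 − 1 = 18.374%
Juniper Mutual: (1 + 0.1867/52)^52 − 1 = 20.486%
The lowest effective annual rate is Horizon Bank at 18.374%.

Horizon Bank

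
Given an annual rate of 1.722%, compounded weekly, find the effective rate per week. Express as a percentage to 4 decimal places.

0.0331%

With a nominal annual rate compounded weekly, the periodic rate is the nominal rate divided by 52.
i = 0.01722 / 52 = 0.0003312 = 0.0331%.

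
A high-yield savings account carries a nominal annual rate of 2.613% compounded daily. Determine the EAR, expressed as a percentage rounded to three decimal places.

EAR = (1 + 0.02613/365)^365 − 1.
= 1.026473 − 1 = 2.647%.

2.647%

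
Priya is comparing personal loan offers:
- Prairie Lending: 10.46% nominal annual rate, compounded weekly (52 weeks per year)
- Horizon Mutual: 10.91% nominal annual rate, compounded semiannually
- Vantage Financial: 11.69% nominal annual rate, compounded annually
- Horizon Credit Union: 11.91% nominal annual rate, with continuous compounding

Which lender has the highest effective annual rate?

Prairie Lending: (1 + 0.1046/52)^52 − 1 = 11.015%
Horizon Mutual: (1 + 0.1091/2)^2 − 1 = 11.208%
Vantage Financial: compounded annually, EAR = 11.690%
Horizon Credit Union: e^0.1191 − 1 = 12.648%
The highest effective annual rate is Horizon Credit Union at 12.648%.

Horizon Credit Union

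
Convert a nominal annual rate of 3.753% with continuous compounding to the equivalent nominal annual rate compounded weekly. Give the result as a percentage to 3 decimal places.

3.754%

EAR under continuous compounding: e^0.03753 − 1 = 0.038243.
Solve (1 + r/52)^52 = 1.038243: r/52 = 1.038243^(1/52) − 1 = 0.000722, so r = 0.037544 = 3.754%.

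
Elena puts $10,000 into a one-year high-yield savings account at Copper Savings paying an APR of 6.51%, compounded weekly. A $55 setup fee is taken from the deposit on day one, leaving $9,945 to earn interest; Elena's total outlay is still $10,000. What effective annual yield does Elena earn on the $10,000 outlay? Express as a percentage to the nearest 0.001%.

6.135%

Value after one year: 9,945 × (1 + 0.0651/52)^52 = 9,945 × 1.067222 = $10,613.53.
Effective yield on the $10,000 outlay: 10,613.53 / 10,000 − 1 = 0.061353 = 6.135%.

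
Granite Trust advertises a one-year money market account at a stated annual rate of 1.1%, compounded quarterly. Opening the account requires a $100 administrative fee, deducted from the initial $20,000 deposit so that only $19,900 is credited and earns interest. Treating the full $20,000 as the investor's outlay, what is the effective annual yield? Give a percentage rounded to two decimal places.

Value after one year: 19,900 × (1 + 0.011/4)^4 = 19,900 × 1.011045 = $20,119.80.
Effective yield on the $20,000 outlay: 20,119.80 / 20,000 − 1 = 0.005990 = 0.60%.

0.60%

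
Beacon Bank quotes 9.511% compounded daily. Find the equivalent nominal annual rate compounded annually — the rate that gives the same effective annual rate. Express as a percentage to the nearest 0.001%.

EAR = (1 + 0.09511/365)^365 − 1 = 0.099766.
Compounded annually, the equivalent nominal rate is the EAR itself: 9.977%.

9.977%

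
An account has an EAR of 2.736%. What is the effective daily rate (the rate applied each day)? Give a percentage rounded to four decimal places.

0.0074%

The per-day rate i satisfies (1 + i)^365 = 1 + 0.02736.
i = 1.02736^(1/365) − 1 = 0.0000740 = 0.0074%.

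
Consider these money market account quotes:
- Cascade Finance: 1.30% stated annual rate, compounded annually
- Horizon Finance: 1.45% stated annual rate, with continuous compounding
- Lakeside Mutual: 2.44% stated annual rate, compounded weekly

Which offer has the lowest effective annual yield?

Cascade Finance

Cascade Finance: compounded annually, EAR = 1.300%
Horizon Finance: e^0.0145 − 1 = 1.461%
Lakeside Mutual: (1 + 0.0244/52)^52 − 1 = 2.469%
The lowest effective annual rate is Cascade Finance at 1.300%.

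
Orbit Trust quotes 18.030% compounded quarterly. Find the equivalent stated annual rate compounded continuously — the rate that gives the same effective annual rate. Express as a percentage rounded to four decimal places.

EAR = (1 + 0.18030/4)^4 − 1 = 0.192861.
Equivalent continuous rate: r = ln(1 + 0.192861) = 0.176355 = 17.6355%.

17.6355%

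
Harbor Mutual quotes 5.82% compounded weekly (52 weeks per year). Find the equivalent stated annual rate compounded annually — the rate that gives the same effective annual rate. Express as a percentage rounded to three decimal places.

EAR = (1 + 0.0582/52)^52 − 1 = 0.059892.
Compounded annually, the equivalent nominal rate is the EAR itself: 5.989%.

5.989%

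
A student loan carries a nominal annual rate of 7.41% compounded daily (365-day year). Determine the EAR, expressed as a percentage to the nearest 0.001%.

EAR = (1 + 0.0741/365)^365 − 1.
= (1 + 0.000203)^365 − 1 = 1.076906 − 1 = 7.691%.

7.691%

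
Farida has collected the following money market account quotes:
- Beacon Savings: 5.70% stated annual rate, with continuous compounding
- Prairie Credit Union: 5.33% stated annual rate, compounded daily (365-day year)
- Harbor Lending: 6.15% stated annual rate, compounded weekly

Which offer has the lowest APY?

Prairie Credit Union

Beacon Savings: e^0.0570 − 1 = 5.866%
Prairie Credit Union: (1 + 0.0533/365)^365 − 1 = 5.474%
Harbor Lending: (1 + 0.0615/52)^52 − 1 = 6.339%
The lowest effective annual rate is Prairie Credit Union at 5.474%.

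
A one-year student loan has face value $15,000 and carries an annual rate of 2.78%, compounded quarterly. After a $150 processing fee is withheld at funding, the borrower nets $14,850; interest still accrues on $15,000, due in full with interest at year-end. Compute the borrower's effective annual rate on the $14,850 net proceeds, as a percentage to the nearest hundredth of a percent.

Amount owed after one year: 15,000 × (1 + 0.0278/4)^4 = 15,000 × 1.028091 = $15,421.37.
Effective rate on net proceeds: 15,421.37 / 14,850 − 1 = 0.038476 = 3.85%.

3.85%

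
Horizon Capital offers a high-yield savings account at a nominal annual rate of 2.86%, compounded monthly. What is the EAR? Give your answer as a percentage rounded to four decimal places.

EAR = (1 + 0.0286/12)^12 − 1.
= (1 + 0.002383)^12 − 1 = 1.028978 − 1 = 2.8978%.

2.8978%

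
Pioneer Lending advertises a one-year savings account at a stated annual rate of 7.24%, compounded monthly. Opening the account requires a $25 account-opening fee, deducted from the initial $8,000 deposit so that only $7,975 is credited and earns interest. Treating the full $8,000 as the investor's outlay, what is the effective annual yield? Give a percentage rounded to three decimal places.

7.149%

Value after one year: 7,975 × (1 + 0.0724/12)^12 = 7,975 × 1.074851 = $8,571.94.
Effective yield on the $8,000 outlay: 8,571.94 / 8,000 − 1 = 0.071493 = 7.149%.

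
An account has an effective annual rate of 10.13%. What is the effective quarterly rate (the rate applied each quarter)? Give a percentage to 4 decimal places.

The per-quarter rate i satisfies (1 + i)^4 = 1 + 0.1013.
i = 1.1013^(1/4) − 1 = 0.0244161 = 2.4416%.

2.4416%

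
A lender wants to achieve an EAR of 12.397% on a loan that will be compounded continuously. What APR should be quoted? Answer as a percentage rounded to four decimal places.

11.6867%

Continuous: nominal r satisfies e^r − 1 = 0.12397.
r = ln(1 + 0.12397) = ln(1.12397) = 0.116867 = 11.6867%.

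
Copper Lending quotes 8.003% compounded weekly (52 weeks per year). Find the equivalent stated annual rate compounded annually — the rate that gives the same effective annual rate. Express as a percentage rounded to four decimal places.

8.3253%

EAR = (1 + 0.08003/52)^52 − 1 = 0.083253.
Compounded annually, the equivalent nominal rate is the EAR itself: 8.3253%.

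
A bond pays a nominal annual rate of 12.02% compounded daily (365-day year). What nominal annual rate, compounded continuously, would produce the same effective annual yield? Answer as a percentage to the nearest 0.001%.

EAR = (1 + 0.1202/365)^365 − 1 = 0.127700.
Equivalent continuous rate: r = ln(1 + 0.127700) = 0.120180 = 12.018%.

12.018%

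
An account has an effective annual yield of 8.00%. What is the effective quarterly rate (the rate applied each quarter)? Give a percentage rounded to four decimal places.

1.9427%

The per-quarter rate i satisfies (1 + i)^4 = 1 + 0.0800.
i = 1.0800^(1/4) − 1 = 0.0194265 = 1.9427%.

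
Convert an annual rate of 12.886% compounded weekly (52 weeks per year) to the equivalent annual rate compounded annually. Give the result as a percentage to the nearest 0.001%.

13.735%

EAR = (1 + 0.12886/52)^52 − 1 = 0.137350.
Compounded annually, the equivalent nominal rate is the EAR itself: 13.735%.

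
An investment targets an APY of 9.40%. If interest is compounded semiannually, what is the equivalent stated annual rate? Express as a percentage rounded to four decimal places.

(1 + r/2)^2 − 1 = 0.0940, so 1 + r/2 = 1.0940^(1/2).
r/2 = 0.045945, so r = 0.091889 = 9.1889%.

9.1889%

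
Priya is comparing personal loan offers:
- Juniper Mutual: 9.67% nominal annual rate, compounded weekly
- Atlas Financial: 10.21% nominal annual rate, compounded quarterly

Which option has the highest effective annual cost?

Juniper Mutual: (1 + 0.0967/52)^52 − 1 = 10.143%
Atlas Financial: (1 + 0.1021/4)^4 − 1 = 10.608%
The highest effective annual rate is Atlas Financial at 10.608%.

Atlas Financial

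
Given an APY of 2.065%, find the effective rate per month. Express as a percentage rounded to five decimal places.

The per-month rate i satisfies (1 + i)^12 = 1 + 0.02065.
i = 1.02065^(1/12) − 1 = 0.0017048 = 0.17048%.

0.17048%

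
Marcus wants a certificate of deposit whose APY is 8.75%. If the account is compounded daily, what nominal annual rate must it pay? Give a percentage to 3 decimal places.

8.389%

(1 + r/365)^365 − 1 = 0.0875, so 1 + r/365 = 1.0875^(1/365).
r/365 = 0.000230, so r = 0.083891 = 8.389%.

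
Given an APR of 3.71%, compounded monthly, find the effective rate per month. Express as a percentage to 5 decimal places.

0.30917%

With a nominal annual rate compounded monthly, the periodic rate is the nominal rate divided by 12.
i = 0.0371 / 12 = 0.0030917 = 0.30917%.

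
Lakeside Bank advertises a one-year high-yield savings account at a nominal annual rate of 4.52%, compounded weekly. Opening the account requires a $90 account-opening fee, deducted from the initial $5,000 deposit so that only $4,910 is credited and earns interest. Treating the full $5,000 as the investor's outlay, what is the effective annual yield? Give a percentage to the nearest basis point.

2.74%

Value after one year: 4,910 × (1 + 0.0452/52)^52 = 4,910 × 1.046217 = $5,136.92.
Effective yield on the $5,000 outlay: 5,136.92 / 5,000 − 1 = 0.027385 = 2.74%.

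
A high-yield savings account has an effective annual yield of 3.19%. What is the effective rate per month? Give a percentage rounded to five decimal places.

The per-month rate i satisfies (1 + i)^12 = 1 + 0.0319.
i = 1.0319^(1/12) − 1 = 0.0026202 = 0.26202%.

0.26202%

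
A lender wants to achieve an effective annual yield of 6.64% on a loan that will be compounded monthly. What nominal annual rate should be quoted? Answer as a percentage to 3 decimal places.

6.446%

(1 + r/12)^12 − 1 = 0.0664, so 1 + r/12 = 1.0664^(1/12).
r/12 = 0.005372, so r = 0.064461 = 6.446%.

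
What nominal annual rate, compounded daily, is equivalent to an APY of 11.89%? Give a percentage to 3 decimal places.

(1 + r/365)^365 − 1 = 0.1189, so 1 + r/365 = 1.1189^(1/365).
r/365 = 0.000308, so r = 0.112363 = 11.236%.

11.236%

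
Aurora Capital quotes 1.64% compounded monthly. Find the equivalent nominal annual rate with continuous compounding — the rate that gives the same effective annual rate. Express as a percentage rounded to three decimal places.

EAR = (1 + 0.0164/12)^12 − 1 = 0.016524.
Equivalent continuous rate: r = ln(1 + 0.016524) = 0.016389 = 1.639%.

1.639%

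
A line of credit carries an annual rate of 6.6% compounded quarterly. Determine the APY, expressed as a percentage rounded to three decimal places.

EAR = (1 + 0.066/4)^4 − 1.
= (1 + 0.016500)^4 − 1 = 1.067652 − 1 = 6.765%.

6.765%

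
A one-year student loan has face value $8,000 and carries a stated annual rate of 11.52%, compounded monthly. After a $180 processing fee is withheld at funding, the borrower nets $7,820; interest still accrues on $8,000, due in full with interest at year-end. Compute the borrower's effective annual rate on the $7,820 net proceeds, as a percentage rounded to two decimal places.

Amount owed after one year: 8,000 × (1 + 0.1152/12)^12 = 8,000 × 1.121481 = $8,971.85.
Effective rate on net proceeds: 8,971.85 / 7,820 − 1 = 0.147296 = 14.73%.

14.73%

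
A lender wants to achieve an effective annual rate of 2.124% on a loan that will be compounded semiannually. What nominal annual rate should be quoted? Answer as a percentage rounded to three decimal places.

(1 + r/2)^2 − 1 = 0.02124, so 1 + r/2 = 1.02124^(1/2).
r/2 = 0.010564, so r = 0.021128 = 2.113%.

2.113%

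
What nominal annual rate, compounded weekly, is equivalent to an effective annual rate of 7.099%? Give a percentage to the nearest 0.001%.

6.863%

(1 + r/52)^52 − 1 = 0.07099, so 1 + r/52 = 1.07099^(1/52).
r/52 = 0.001320, so r = 0.068629 = 6.863%.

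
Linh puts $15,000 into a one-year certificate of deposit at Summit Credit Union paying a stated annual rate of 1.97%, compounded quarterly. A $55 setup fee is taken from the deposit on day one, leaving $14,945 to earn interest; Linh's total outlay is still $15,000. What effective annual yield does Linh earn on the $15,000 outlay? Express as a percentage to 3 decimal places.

Value after one year: 14,945 × (1 + 0.0197/4)^4 = 14,945 × 1.019846 = $15,241.60.
Effective yield on the $15,000 outlay: 15,241.60 / 15,000 − 1 = 0.016107 = 1.611%.

1.611%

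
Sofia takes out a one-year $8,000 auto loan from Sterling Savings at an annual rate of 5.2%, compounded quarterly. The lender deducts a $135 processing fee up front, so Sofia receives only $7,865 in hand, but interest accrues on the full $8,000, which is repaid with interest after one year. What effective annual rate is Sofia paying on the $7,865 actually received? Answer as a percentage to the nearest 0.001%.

7.110%

Amount owed after one year: 8,000 × (1 + 0.052/4)^4 = 8,000 × 1.053023 = $8,424.18.
Effective rate on net proceeds: 8,424.18 / 7,865 − 1 = 0.071098 = 7.110%.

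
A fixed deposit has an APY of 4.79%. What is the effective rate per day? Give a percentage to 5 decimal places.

The per-day rate i satisfies (1 + i)^365 = 1 + 0.0479.
i = 1.0479^(1/365) − 1 = 0.0001282 = 0.01282%.

0.01282%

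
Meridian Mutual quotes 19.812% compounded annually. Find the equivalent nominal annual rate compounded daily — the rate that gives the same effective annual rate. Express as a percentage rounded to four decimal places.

Compounded annually, EAR = nominal = 0.198120.
Solve (1 + r/365)^365 = 1.198120: r/365 = 1.198120^(1/365) − 1 = 0.000495, so r = 0.180798 = 18.0798%.

18.0798%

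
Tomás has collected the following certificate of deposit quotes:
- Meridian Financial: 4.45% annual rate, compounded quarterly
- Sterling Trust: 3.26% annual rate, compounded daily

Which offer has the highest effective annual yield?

Meridian Financial

Meridian Financial: (1 + 0.0445/4)^4 − 1 = 4.525%
Sterling Trust: (1 + 0.0326/365)^365 − 1 = 3.314%
The highest effective annual rate is Meridian Financial at 4.525%.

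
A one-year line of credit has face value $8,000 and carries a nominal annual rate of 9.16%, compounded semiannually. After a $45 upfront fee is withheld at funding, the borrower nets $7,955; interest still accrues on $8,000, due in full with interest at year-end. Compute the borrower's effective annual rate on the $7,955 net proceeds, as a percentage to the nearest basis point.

Amount owed after one year: 8,000 × (1 + 0.0916/2)^2 = 8,000 × 1.093698 = $8,749.58.
Effective rate on net proceeds: 8,749.58 / 7,955 − 1 = 0.099884 = 9.99%.

9.99%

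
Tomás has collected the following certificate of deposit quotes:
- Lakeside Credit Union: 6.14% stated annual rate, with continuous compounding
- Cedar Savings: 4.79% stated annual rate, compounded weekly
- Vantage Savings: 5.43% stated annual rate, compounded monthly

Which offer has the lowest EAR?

Lakeside Credit Union: e^0.0614 − 1 = 6.332%
Cedar Savings: (1 + 0.0479/52)^52 − 1 = 4.904%
Vantage Savings: (1 + 0.0543/12)^12 − 1 = 5.567%
The lowest effective annual rate is Cedar Savings at 4.904%.

Cedar Savings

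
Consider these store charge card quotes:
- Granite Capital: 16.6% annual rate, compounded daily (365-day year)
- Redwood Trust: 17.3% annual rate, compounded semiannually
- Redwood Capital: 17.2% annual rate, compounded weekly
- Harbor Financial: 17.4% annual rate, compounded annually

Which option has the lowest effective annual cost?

Harbor Financial

Granite Capital: (1 + 0.166/365)^365 − 1 = 18.053%
Redwood Trust: (1 + 0.173/2)^2 − 1 = 18.048%
Redwood Capital: (1 + 0.172/52)^52 − 1 = 18.734%
Harbor Financial: compounded annually, EAR = 17.400%
The lowest effective annual rate is Harbor Financial at 17.400%.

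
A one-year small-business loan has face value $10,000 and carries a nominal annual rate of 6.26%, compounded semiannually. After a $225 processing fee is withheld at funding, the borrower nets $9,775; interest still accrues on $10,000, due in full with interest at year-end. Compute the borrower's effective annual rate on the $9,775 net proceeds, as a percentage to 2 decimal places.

Amount owed after one year: 10,000 × (1 + 0.0626/2)^2 = 10,000 × 1.063580 = $10,635.80.
Effective rate on net proceeds: 10,635.80 / 9,775 − 1 = 0.088061 = 8.81%.

8.81%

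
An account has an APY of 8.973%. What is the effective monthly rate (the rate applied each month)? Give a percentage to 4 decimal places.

The per-month rate i satisfies (1 + i)^12 = 1 + 0.08973.
i = 1.08973^(1/12) − 1 = 0.0071865 = 0.7187%.

0.7187%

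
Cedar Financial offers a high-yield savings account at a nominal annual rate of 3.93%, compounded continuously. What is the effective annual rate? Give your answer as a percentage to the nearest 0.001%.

4.008%

With continuous compounding, EAR = e^0.0393 − 1.
e^0.0393 = 1.040082, so EAR = 0.040082 = 4.008%.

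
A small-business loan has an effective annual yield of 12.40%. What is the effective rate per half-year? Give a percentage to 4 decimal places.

The per-half-year rate i satisfies (1 + i)^2 = 1 + 0.1240.
i = 1.1240^(1/2) − 1 = 0.0601887 = 6.0189%.

6.0189%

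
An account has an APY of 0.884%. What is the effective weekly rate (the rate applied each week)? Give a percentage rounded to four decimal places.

0.0169%

The per-week rate i satisfies (1 + i)^52 = 1 + 0.00884.
i = 1.00884^(1/52) − 1 = 0.0001693 = 0.0169%.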